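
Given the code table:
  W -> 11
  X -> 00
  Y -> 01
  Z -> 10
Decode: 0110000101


Decoding:
01 -> Y
10 -> Z
00 -> X
01 -> Y
01 -> Y


Result: YZXYY


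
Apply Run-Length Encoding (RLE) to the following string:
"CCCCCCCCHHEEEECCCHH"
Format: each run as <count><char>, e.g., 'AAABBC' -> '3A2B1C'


Scanning runs left to right:
  i=0: run of 'C' x 8 -> '8C'
  i=8: run of 'H' x 2 -> '2H'
  i=10: run of 'E' x 4 -> '4E'
  i=14: run of 'C' x 3 -> '3C'
  i=17: run of 'H' x 2 -> '2H'

RLE = 8C2H4E3C2H


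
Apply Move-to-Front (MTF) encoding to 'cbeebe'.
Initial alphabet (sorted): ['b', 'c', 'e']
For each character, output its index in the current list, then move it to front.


MTF encoding:
'c': index 1 in ['b', 'c', 'e'] -> ['c', 'b', 'e']
'b': index 1 in ['c', 'b', 'e'] -> ['b', 'c', 'e']
'e': index 2 in ['b', 'c', 'e'] -> ['e', 'b', 'c']
'e': index 0 in ['e', 'b', 'c'] -> ['e', 'b', 'c']
'b': index 1 in ['e', 'b', 'c'] -> ['b', 'e', 'c']
'e': index 1 in ['b', 'e', 'c'] -> ['e', 'b', 'c']


Output: [1, 1, 2, 0, 1, 1]


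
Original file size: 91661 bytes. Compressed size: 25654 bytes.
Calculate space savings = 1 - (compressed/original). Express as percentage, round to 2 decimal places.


ratio = compressed/original = 25654/91661 = 0.279879
savings = 1 - ratio = 1 - 0.279879 = 0.720121
as a percentage: 0.720121 * 100 = 72.01%

Space savings = 1 - 25654/91661 = 72.01%


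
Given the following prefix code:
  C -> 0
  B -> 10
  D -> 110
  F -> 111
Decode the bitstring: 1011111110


Decoding step by step:
Bits 10 -> B
Bits 111 -> F
Bits 111 -> F
Bits 10 -> B


Decoded message: BFFB


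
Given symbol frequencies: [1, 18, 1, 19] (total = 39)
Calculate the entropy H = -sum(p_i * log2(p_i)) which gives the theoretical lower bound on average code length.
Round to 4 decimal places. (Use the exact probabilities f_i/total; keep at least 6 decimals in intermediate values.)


Per-symbol terms -p_i * log2(p_i) with p_i = f_i/39:
  p = 1/39 = 0.025641: log2(p) = -5.285402, -p*log2(p) = 0.135523
  p = 18/39 = 0.461538: log2(p) = -1.115477, -p*log2(p) = 0.514836
  p = 1/39 = 0.025641: log2(p) = -5.285402, -p*log2(p) = 0.135523
  p = 19/39 = 0.487179: log2(p) = -1.037475, -p*log2(p) = 0.505436
H = 0.135523 + 0.514836 + 0.135523 + 0.505436 = 1.291318

H = 1.2913 bits/symbol


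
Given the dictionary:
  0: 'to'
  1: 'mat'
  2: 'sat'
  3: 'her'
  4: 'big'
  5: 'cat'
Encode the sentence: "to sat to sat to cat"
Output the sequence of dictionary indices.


Look up each word in the dictionary:
  'to' -> 0
  'sat' -> 2
  'to' -> 0
  'sat' -> 2
  'to' -> 0
  'cat' -> 5

Encoded: [0, 2, 0, 2, 0, 5]


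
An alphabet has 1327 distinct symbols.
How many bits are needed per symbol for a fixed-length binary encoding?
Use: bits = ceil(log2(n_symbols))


log2(1327) = 10.374
Bracket: 2^10 = 1024 < 1327 <= 2^11 = 2048
So ceil(log2(1327)) = 11

bits = ceil(log2(1327)) = ceil(10.374) = 11 bits


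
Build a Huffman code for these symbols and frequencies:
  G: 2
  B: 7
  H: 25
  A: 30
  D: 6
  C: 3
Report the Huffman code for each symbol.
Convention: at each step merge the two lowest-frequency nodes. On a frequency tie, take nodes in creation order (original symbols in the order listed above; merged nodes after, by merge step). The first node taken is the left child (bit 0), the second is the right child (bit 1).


Huffman tree construction:
Step 1: Merge G(2) + C(3) = 5
Step 2: Merge (G+C)(5) + D(6) = 11
Step 3: Merge B(7) + ((G+C)+D)(11) = 18
Step 4: Merge (B+((G+C)+D))(18) + H(25) = 43
Step 5: Merge A(30) + ((B+((G+C)+D))+H)(43) = 73
Read each symbol's code off the tree from the root (left child = 0, right child = 1).

Codes:
  G: 10100 (length 5)
  B: 100 (length 3)
  H: 11 (length 2)
  A: 0 (length 1)
  D: 1011 (length 4)
  C: 10101 (length 5)
Average code length: 150/73 = 2.0548 bits/symbol


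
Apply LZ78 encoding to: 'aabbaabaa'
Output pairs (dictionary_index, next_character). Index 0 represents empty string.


LZ78 encoding steps:
Dictionary: {0: ''}
Step 1: w='' (idx 0), next='a' -> output (0, 'a'), add 'a' as idx 1
Step 2: w='a' (idx 1), next='b' -> output (1, 'b'), add 'ab' as idx 2
Step 3: w='' (idx 0), next='b' -> output (0, 'b'), add 'b' as idx 3
Step 4: w='a' (idx 1), next='a' -> output (1, 'a'), add 'aa' as idx 4
Step 5: w='b' (idx 3), next='a' -> output (3, 'a'), add 'ba' as idx 5
Step 6: w='a' (idx 1), end of input -> output (1, '')


Encoded: [(0, 'a'), (1, 'b'), (0, 'b'), (1, 'a'), (3, 'a'), (1, '')]


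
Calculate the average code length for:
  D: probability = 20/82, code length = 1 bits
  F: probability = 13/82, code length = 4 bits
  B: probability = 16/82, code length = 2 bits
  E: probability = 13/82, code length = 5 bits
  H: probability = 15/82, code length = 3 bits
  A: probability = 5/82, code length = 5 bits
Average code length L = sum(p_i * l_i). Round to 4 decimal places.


Weighted contributions p_i * l_i:
  D: (20/82) * 1 = 20/82
  F: (13/82) * 4 = 52/82
  B: (16/82) * 2 = 32/82
  E: (13/82) * 5 = 65/82
  H: (15/82) * 3 = 45/82
  A: (5/82) * 5 = 25/82
Sum = (20 + 52 + 32 + 65 + 45 + 25)/82 = 239/82

L = 239/82 = 2.9146 bits/symbol


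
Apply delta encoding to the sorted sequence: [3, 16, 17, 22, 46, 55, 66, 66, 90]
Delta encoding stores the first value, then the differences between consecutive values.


First value: 3
Deltas:
  16 - 3 = 13
  17 - 16 = 1
  22 - 17 = 5
  46 - 22 = 24
  55 - 46 = 9
  66 - 55 = 11
  66 - 66 = 0
  90 - 66 = 24


Delta encoded: [3, 13, 1, 5, 24, 9, 11, 0, 24]


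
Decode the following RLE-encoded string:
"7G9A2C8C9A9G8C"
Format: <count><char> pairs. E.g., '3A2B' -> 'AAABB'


Expanding each <count><char> pair:
  7G -> 'GGGGGGG'
  9A -> 'AAAAAAAAA'
  2C -> 'CC'
  8C -> 'CCCCCCCC'
  9A -> 'AAAAAAAAA'
  9G -> 'GGGGGGGGG'
  8C -> 'CCCCCCCC'

Decoded = GGGGGGGAAAAAAAAACCCCCCCCCCAAAAAAAAAGGGGGGGGGCCCCCCCC


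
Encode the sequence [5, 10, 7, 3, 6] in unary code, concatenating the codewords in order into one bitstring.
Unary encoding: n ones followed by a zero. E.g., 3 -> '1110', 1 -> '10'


Encode each number as n ones followed by a terminating 0:
  5 -> 111110 (6 bits)
  10 -> 11111111110 (11 bits)
  7 -> 11111110 (8 bits)
  3 -> 1110 (4 bits)
  6 -> 1111110 (7 bits)
Total length = 6 + 11 + 8 + 4 + 7 = 36 bits.

Unary([5, 10, 7, 3, 6]) = 111110111111111101111111011101111110 (36 bits)


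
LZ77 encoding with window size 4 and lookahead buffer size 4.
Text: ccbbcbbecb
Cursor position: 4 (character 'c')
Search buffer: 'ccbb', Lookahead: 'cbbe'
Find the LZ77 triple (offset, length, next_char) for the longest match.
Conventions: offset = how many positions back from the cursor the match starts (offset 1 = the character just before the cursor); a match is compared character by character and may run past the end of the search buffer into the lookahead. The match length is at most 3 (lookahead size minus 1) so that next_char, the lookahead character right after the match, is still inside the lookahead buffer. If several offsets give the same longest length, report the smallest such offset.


Try each offset into the search buffer:
  offset=1 (pos 3, char 'b'): match length 0
  offset=2 (pos 2, char 'b'): match length 0
  offset=3 (pos 1, char 'c'): match length 3
  offset=4 (pos 0, char 'c'): match length 1
Longest match has length 3 at offset 3.
next_char = character at position 4 + 3 = 7 -> 'e'

Best match: offset=3, length=3 (matching 'cbb' starting at position 1)
LZ77 triple: (3, 3, 'e')


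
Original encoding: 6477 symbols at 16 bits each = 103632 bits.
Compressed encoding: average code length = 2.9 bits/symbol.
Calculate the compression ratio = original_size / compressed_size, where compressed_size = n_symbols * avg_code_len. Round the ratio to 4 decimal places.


original_size = n_symbols * orig_bits = 6477 * 16 = 103632 bits
compressed_size = n_symbols * avg_code_len = 6477 * 2.9 = 18783.3 bits
ratio = original_size / compressed_size = 103632 / 18783.3 = 5.5172

Compression ratio = 5.5172


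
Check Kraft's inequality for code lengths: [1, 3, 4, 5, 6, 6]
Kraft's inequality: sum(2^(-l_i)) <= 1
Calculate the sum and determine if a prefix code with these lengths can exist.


Sum = 2^(-1) + 2^(-3) + 2^(-4) + 2^(-5) + 2^(-6) + 2^(-6)
    = 0.5 + 0.125 + 0.0625 + 0.03125 + 0.015625 + 0.015625
    = 48/64 = 0.75
Since 0.75 <= 1, Kraft's inequality IS satisfied.
A prefix code with these lengths CAN exist.

Kraft sum = 0.75. Satisfied.


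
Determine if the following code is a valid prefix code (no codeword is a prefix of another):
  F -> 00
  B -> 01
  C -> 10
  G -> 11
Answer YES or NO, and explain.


Checking each pair (does one codeword prefix another?):
  F='00' vs B='01': no prefix
  F='00' vs C='10': no prefix
  F='00' vs G='11': no prefix
  B='01' vs F='00': no prefix
  B='01' vs C='10': no prefix
  B='01' vs G='11': no prefix
  C='10' vs F='00': no prefix
  C='10' vs B='01': no prefix
  C='10' vs G='11': no prefix
  G='11' vs F='00': no prefix
  G='11' vs B='01': no prefix
  G='11' vs C='10': no prefix
No violation found over all pairs.

YES -- this is a valid prefix code. No codeword is a prefix of any other codeword.


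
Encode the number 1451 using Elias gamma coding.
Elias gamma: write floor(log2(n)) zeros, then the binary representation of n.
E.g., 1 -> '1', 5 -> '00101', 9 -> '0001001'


num_bits = floor(log2(1451)) + 1 = 11
leading_zeros = num_bits - 1 = 10
binary(1451) = 10110101011

Elias gamma(1451) = '0000000000' + '10110101011' = 000000000010110101011 (21 bits)


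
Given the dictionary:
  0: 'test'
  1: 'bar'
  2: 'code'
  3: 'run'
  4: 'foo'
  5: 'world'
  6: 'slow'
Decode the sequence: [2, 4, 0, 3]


Look up each index in the dictionary:
  2 -> 'code'
  4 -> 'foo'
  0 -> 'test'
  3 -> 'run'

Decoded: "code foo test run"


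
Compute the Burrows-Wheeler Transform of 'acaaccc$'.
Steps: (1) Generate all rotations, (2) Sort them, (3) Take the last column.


Rotations (sorted):
  0: $acaaccc -> last char: c
  1: aaccc$ac -> last char: c
  2: acaaccc$ -> last char: $
  3: accc$aca -> last char: a
  4: c$acaacc -> last char: c
  5: caaccc$a -> last char: a
  6: cc$acaac -> last char: c
  7: ccc$acaa -> last char: a


BWT = cc$acaca


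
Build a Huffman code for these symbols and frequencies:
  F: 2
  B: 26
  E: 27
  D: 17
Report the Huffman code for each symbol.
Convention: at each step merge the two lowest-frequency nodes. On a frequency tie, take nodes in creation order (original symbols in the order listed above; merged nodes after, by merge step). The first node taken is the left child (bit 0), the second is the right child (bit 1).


Huffman tree construction:
Step 1: Merge F(2) + D(17) = 19
Step 2: Merge (F+D)(19) + B(26) = 45
Step 3: Merge E(27) + ((F+D)+B)(45) = 72
Read each symbol's code off the tree from the root (left child = 0, right child = 1).

Codes:
  F: 100 (length 3)
  B: 11 (length 2)
  E: 0 (length 1)
  D: 101 (length 3)
Average code length: 136/72 = 1.8889 bits/symbol


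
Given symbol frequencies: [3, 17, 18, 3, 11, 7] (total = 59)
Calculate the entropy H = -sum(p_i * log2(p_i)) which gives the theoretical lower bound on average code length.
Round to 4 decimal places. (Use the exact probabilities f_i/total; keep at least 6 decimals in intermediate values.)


Per-symbol terms -p_i * log2(p_i) with p_i = f_i/59:
  p = 3/59 = 0.050847: log2(p) = -4.297681, -p*log2(p) = 0.218526
  p = 17/59 = 0.288136: log2(p) = -1.795180, -p*log2(p) = 0.517255
  p = 18/59 = 0.305085: log2(p) = -1.712718, -p*log2(p) = 0.522524
  p = 3/59 = 0.050847: log2(p) = -4.297681, -p*log2(p) = 0.218526
  p = 11/59 = 0.186441: log2(p) = -2.423211, -p*log2(p) = 0.451785
  p = 7/59 = 0.118644: log2(p) = -3.075288, -p*log2(p) = 0.364865
H = 0.218526 + 0.517255 + 0.522524 + 0.218526 + 0.451785 + 0.364865 = 2.293481

H = 2.2935 bits/symbol


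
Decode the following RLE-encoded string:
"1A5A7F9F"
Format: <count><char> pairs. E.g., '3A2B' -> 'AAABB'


Expanding each <count><char> pair:
  1A -> 'A'
  5A -> 'AAAAA'
  7F -> 'FFFFFFF'
  9F -> 'FFFFFFFFF'

Decoded = AAAAAAFFFFFFFFFFFFFFFF


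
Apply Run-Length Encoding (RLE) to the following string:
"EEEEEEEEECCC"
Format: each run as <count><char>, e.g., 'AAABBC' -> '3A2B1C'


Scanning runs left to right:
  i=0: run of 'E' x 9 -> '9E'
  i=9: run of 'C' x 3 -> '3C'

RLE = 9E3C


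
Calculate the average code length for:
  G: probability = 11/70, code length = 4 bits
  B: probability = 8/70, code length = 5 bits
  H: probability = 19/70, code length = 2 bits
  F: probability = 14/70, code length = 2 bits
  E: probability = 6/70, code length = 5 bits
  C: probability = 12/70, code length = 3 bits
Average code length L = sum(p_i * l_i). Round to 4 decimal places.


Weighted contributions p_i * l_i:
  G: (11/70) * 4 = 44/70
  B: (8/70) * 5 = 40/70
  H: (19/70) * 2 = 38/70
  F: (14/70) * 2 = 28/70
  E: (6/70) * 5 = 30/70
  C: (12/70) * 3 = 36/70
Sum = (44 + 40 + 38 + 28 + 30 + 36)/70 = 216/70

L = 216/70 = 3.0857 bits/symbol


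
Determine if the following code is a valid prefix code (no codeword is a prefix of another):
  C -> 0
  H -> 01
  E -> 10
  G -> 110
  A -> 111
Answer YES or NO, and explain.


Checking each pair (does one codeword prefix another?):
  C='0' vs H='01': prefix -- VIOLATION

NO -- this is NOT a valid prefix code. C (0) is a prefix of H (01).


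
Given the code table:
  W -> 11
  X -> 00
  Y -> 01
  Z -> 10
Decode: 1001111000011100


Decoding:
10 -> Z
01 -> Y
11 -> W
10 -> Z
00 -> X
01 -> Y
11 -> W
00 -> X


Result: ZYWZXYWX


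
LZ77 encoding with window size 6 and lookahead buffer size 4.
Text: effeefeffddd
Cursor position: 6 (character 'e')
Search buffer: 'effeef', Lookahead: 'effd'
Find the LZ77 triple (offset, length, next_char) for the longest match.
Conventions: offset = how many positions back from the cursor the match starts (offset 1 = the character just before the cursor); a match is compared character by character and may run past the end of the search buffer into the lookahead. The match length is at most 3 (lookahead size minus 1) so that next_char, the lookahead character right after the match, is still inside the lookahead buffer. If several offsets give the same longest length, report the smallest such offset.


Try each offset into the search buffer:
  offset=1 (pos 5, char 'f'): match length 0
  offset=2 (pos 4, char 'e'): match length 2
  offset=3 (pos 3, char 'e'): match length 1
  offset=4 (pos 2, char 'f'): match length 0
  offset=5 (pos 1, char 'f'): match length 0
  offset=6 (pos 0, char 'e'): match length 3
Longest match has length 3 at offset 6.
next_char = character at position 6 + 3 = 9 -> 'd'

Best match: offset=6, length=3 (matching 'eff' starting at position 0)
LZ77 triple: (6, 3, 'd')


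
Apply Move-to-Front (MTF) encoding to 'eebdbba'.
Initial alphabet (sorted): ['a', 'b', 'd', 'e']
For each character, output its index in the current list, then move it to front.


MTF encoding:
'e': index 3 in ['a', 'b', 'd', 'e'] -> ['e', 'a', 'b', 'd']
'e': index 0 in ['e', 'a', 'b', 'd'] -> ['e', 'a', 'b', 'd']
'b': index 2 in ['e', 'a', 'b', 'd'] -> ['b', 'e', 'a', 'd']
'd': index 3 in ['b', 'e', 'a', 'd'] -> ['d', 'b', 'e', 'a']
'b': index 1 in ['d', 'b', 'e', 'a'] -> ['b', 'd', 'e', 'a']
'b': index 0 in ['b', 'd', 'e', 'a'] -> ['b', 'd', 'e', 'a']
'a': index 3 in ['b', 'd', 'e', 'a'] -> ['a', 'b', 'd', 'e']


Output: [3, 0, 2, 3, 1, 0, 3]


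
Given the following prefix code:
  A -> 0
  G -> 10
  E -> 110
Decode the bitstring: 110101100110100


Decoding step by step:
Bits 110 -> E
Bits 10 -> G
Bits 110 -> E
Bits 0 -> A
Bits 110 -> E
Bits 10 -> G
Bits 0 -> A


Decoded message: EGEAEGA


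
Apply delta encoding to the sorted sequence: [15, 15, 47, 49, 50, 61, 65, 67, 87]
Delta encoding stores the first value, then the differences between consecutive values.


First value: 15
Deltas:
  15 - 15 = 0
  47 - 15 = 32
  49 - 47 = 2
  50 - 49 = 1
  61 - 50 = 11
  65 - 61 = 4
  67 - 65 = 2
  87 - 67 = 20


Delta encoded: [15, 0, 32, 2, 1, 11, 4, 2, 20]


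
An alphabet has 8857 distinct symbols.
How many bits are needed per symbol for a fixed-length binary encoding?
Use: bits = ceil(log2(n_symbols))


log2(8857) = 13.1126
Bracket: 2^13 = 8192 < 8857 <= 2^14 = 16384
So ceil(log2(8857)) = 14

bits = ceil(log2(8857)) = ceil(13.1126) = 14 bits


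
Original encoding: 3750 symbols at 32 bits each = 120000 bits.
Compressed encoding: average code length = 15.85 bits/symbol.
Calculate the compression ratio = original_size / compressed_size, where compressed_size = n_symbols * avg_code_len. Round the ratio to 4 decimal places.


original_size = n_symbols * orig_bits = 3750 * 32 = 120000 bits
compressed_size = n_symbols * avg_code_len = 3750 * 15.85 = 59437.5 bits
ratio = original_size / compressed_size = 120000 / 59437.5 = 2.0189

Compression ratio = 2.0189


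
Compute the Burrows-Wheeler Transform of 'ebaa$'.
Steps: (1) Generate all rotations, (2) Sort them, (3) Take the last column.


Rotations (sorted):
  0: $ebaa -> last char: a
  1: a$eba -> last char: a
  2: aa$eb -> last char: b
  3: baa$e -> last char: e
  4: ebaa$ -> last char: $


BWT = aabe$


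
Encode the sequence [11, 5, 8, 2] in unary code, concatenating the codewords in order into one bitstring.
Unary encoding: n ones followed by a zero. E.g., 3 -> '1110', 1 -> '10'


Encode each number as n ones followed by a terminating 0:
  11 -> 111111111110 (12 bits)
  5 -> 111110 (6 bits)
  8 -> 111111110 (9 bits)
  2 -> 110 (3 bits)
Total length = 12 + 6 + 9 + 3 = 30 bits.

Unary([11, 5, 8, 2]) = 111111111110111110111111110110 (30 bits)


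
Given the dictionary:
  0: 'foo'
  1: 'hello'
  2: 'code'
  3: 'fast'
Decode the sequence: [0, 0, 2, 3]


Look up each index in the dictionary:
  0 -> 'foo'
  0 -> 'foo'
  2 -> 'code'
  3 -> 'fast'

Decoded: "foo foo code fast"


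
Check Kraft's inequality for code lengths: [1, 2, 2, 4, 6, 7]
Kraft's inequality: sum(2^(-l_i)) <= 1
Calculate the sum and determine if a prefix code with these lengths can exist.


Sum = 2^(-1) + 2^(-2) + 2^(-2) + 2^(-4) + 2^(-6) + 2^(-7)
    = 0.5 + 0.25 + 0.25 + 0.0625 + 0.015625 + 0.0078125
    = 139/128 = 1.0859375
Since 1.0859375 > 1, Kraft's inequality is NOT satisfied.
A prefix code with these lengths CANNOT exist.

Kraft sum = 1.0859375. Not satisfied.


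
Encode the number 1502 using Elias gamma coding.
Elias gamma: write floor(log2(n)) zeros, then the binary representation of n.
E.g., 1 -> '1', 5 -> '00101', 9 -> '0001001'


num_bits = floor(log2(1502)) + 1 = 11
leading_zeros = num_bits - 1 = 10
binary(1502) = 10111011110

Elias gamma(1502) = '0000000000' + '10111011110' = 000000000010111011110 (21 bits)


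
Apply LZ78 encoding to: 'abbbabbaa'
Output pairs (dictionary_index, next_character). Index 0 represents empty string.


LZ78 encoding steps:
Dictionary: {0: ''}
Step 1: w='' (idx 0), next='a' -> output (0, 'a'), add 'a' as idx 1
Step 2: w='' (idx 0), next='b' -> output (0, 'b'), add 'b' as idx 2
Step 3: w='b' (idx 2), next='b' -> output (2, 'b'), add 'bb' as idx 3
Step 4: w='a' (idx 1), next='b' -> output (1, 'b'), add 'ab' as idx 4
Step 5: w='b' (idx 2), next='a' -> output (2, 'a'), add 'ba' as idx 5
Step 6: w='a' (idx 1), end of input -> output (1, '')


Encoded: [(0, 'a'), (0, 'b'), (2, 'b'), (1, 'b'), (2, 'a'), (1, '')]


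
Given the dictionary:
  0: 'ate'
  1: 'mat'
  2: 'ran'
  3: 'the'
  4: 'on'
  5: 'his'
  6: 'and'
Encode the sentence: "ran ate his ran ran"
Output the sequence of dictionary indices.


Look up each word in the dictionary:
  'ran' -> 2
  'ate' -> 0
  'his' -> 5
  'ran' -> 2
  'ran' -> 2

Encoded: [2, 0, 5, 2, 2]


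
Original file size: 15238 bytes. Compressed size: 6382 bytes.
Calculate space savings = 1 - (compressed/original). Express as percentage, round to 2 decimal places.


ratio = compressed/original = 6382/15238 = 0.418821
savings = 1 - ratio = 1 - 0.418821 = 0.581179
as a percentage: 0.581179 * 100 = 58.12%

Space savings = 1 - 6382/15238 = 58.12%


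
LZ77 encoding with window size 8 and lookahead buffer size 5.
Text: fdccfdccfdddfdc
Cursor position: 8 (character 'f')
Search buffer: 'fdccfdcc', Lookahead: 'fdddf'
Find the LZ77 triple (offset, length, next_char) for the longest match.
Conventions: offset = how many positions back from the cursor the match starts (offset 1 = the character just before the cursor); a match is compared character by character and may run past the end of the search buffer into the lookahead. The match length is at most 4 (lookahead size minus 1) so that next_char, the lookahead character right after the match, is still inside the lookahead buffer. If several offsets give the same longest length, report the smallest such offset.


Try each offset into the search buffer:
  offset=1 (pos 7, char 'c'): match length 0
  offset=2 (pos 6, char 'c'): match length 0
  offset=3 (pos 5, char 'd'): match length 0
  offset=4 (pos 4, char 'f'): match length 2
  offset=5 (pos 3, char 'c'): match length 0
  offset=6 (pos 2, char 'c'): match length 0
  offset=7 (pos 1, char 'd'): match length 0
  offset=8 (pos 0, char 'f'): match length 2
Longest match has length 2, found at offsets 4, 8; take the smallest, offset 4.
next_char = character at position 8 + 2 = 10 -> 'd'

Best match: offset=4, length=2 (matching 'fd' starting at position 4)
LZ77 triple: (4, 2, 'd')


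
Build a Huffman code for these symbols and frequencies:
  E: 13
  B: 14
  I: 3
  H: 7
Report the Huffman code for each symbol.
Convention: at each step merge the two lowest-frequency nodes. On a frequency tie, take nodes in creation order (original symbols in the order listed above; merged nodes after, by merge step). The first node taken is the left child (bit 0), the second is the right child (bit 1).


Huffman tree construction:
Step 1: Merge I(3) + H(7) = 10
Step 2: Merge (I+H)(10) + E(13) = 23
Step 3: Merge B(14) + ((I+H)+E)(23) = 37
Read each symbol's code off the tree from the root (left child = 0, right child = 1).

Codes:
  E: 11 (length 2)
  B: 0 (length 1)
  I: 100 (length 3)
  H: 101 (length 3)
Average code length: 70/37 = 1.8919 bits/symbol


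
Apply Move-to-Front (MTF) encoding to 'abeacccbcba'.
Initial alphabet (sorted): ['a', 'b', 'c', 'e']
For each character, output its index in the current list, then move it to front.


MTF encoding:
'a': index 0 in ['a', 'b', 'c', 'e'] -> ['a', 'b', 'c', 'e']
'b': index 1 in ['a', 'b', 'c', 'e'] -> ['b', 'a', 'c', 'e']
'e': index 3 in ['b', 'a', 'c', 'e'] -> ['e', 'b', 'a', 'c']
'a': index 2 in ['e', 'b', 'a', 'c'] -> ['a', 'e', 'b', 'c']
'c': index 3 in ['a', 'e', 'b', 'c'] -> ['c', 'a', 'e', 'b']
'c': index 0 in ['c', 'a', 'e', 'b'] -> ['c', 'a', 'e', 'b']
'c': index 0 in ['c', 'a', 'e', 'b'] -> ['c', 'a', 'e', 'b']
'b': index 3 in ['c', 'a', 'e', 'b'] -> ['b', 'c', 'a', 'e']
'c': index 1 in ['b', 'c', 'a', 'e'] -> ['c', 'b', 'a', 'e']
'b': index 1 in ['c', 'b', 'a', 'e'] -> ['b', 'c', 'a', 'e']
'a': index 2 in ['b', 'c', 'a', 'e'] -> ['a', 'b', 'c', 'e']


Output: [0, 1, 3, 2, 3, 0, 0, 3, 1, 1, 2]


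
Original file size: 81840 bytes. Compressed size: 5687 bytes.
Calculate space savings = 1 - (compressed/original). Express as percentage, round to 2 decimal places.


ratio = compressed/original = 5687/81840 = 0.069489
savings = 1 - ratio = 1 - 0.069489 = 0.930511
as a percentage: 0.930511 * 100 = 93.05%

Space savings = 1 - 5687/81840 = 93.05%


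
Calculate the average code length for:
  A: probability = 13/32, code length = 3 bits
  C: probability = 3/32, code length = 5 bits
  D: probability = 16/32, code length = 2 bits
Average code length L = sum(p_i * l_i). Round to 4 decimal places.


Weighted contributions p_i * l_i:
  A: (13/32) * 3 = 39/32
  C: (3/32) * 5 = 15/32
  D: (16/32) * 2 = 32/32
Sum = (39 + 15 + 32)/32 = 86/32

L = 86/32 = 2.6875 bits/symbol


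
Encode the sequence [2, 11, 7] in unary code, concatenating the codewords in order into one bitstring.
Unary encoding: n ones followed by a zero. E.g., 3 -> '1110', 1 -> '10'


Encode each number as n ones followed by a terminating 0:
  2 -> 110 (3 bits)
  11 -> 111111111110 (12 bits)
  7 -> 11111110 (8 bits)
Total length = 3 + 12 + 8 = 23 bits.

Unary([2, 11, 7]) = 11011111111111011111110 (23 bits)


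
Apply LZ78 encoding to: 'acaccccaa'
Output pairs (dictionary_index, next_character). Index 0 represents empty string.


LZ78 encoding steps:
Dictionary: {0: ''}
Step 1: w='' (idx 0), next='a' -> output (0, 'a'), add 'a' as idx 1
Step 2: w='' (idx 0), next='c' -> output (0, 'c'), add 'c' as idx 2
Step 3: w='a' (idx 1), next='c' -> output (1, 'c'), add 'ac' as idx 3
Step 4: w='c' (idx 2), next='c' -> output (2, 'c'), add 'cc' as idx 4
Step 5: w='c' (idx 2), next='a' -> output (2, 'a'), add 'ca' as idx 5
Step 6: w='a' (idx 1), end of input -> output (1, '')


Encoded: [(0, 'a'), (0, 'c'), (1, 'c'), (2, 'c'), (2, 'a'), (1, '')]


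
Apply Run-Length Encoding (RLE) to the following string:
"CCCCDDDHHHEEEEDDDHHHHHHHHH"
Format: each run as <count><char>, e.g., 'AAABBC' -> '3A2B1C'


Scanning runs left to right:
  i=0: run of 'C' x 4 -> '4C'
  i=4: run of 'D' x 3 -> '3D'
  i=7: run of 'H' x 3 -> '3H'
  i=10: run of 'E' x 4 -> '4E'
  i=14: run of 'D' x 3 -> '3D'
  i=17: run of 'H' x 9 -> '9H'

RLE = 4C3D3H4E3D9H


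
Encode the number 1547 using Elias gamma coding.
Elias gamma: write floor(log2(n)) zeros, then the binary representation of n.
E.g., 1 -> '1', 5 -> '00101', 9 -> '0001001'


num_bits = floor(log2(1547)) + 1 = 11
leading_zeros = num_bits - 1 = 10
binary(1547) = 11000001011

Elias gamma(1547) = '0000000000' + '11000001011' = 000000000011000001011 (21 bits)


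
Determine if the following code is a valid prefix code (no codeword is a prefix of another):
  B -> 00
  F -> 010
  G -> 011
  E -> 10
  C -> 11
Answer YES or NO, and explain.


Checking each pair (does one codeword prefix another?):
  B='00' vs F='010': no prefix
  B='00' vs G='011': no prefix
  B='00' vs E='10': no prefix
  B='00' vs C='11': no prefix
  F='010' vs B='00': no prefix
  F='010' vs G='011': no prefix
  F='010' vs E='10': no prefix
  F='010' vs C='11': no prefix
  G='011' vs B='00': no prefix
  G='011' vs F='010': no prefix
  G='011' vs E='10': no prefix
  G='011' vs C='11': no prefix
  E='10' vs B='00': no prefix
  E='10' vs F='010': no prefix
  E='10' vs G='011': no prefix
  E='10' vs C='11': no prefix
  C='11' vs B='00': no prefix
  C='11' vs F='010': no prefix
  C='11' vs G='011': no prefix
  C='11' vs E='10': no prefix
No violation found over all pairs.

YES -- this is a valid prefix code. No codeword is a prefix of any other codeword.


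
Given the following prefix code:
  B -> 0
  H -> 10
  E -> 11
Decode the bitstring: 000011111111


Decoding step by step:
Bits 0 -> B
Bits 0 -> B
Bits 0 -> B
Bits 0 -> B
Bits 11 -> E
Bits 11 -> E
Bits 11 -> E
Bits 11 -> E


Decoded message: BBBBEEEE


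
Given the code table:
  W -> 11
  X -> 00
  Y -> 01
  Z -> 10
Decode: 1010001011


Decoding:
10 -> Z
10 -> Z
00 -> X
10 -> Z
11 -> W


Result: ZZXZW


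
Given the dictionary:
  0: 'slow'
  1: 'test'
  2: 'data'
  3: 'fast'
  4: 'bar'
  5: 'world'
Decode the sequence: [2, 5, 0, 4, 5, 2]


Look up each index in the dictionary:
  2 -> 'data'
  5 -> 'world'
  0 -> 'slow'
  4 -> 'bar'
  5 -> 'world'
  2 -> 'data'

Decoded: "data world slow bar world data"


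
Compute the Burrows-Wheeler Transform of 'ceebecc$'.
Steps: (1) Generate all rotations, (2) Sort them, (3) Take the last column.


Rotations (sorted):
  0: $ceebecc -> last char: c
  1: becc$cee -> last char: e
  2: c$ceebec -> last char: c
  3: cc$ceebe -> last char: e
  4: ceebecc$ -> last char: $
  5: ebecc$ce -> last char: e
  6: ecc$ceeb -> last char: b
  7: eebecc$c -> last char: c


BWT = cece$ebc


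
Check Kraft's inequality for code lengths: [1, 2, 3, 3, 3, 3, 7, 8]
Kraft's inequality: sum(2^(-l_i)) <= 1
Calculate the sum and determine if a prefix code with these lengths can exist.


Sum = 2^(-1) + 2^(-2) + 2^(-3) + 2^(-3) + 2^(-3) + 2^(-3) + 2^(-7) + 2^(-8)
    = 0.5 + 0.25 + 0.125 + 0.125 + 0.125 + 0.125 + 0.0078125 + 0.00390625
    = 323/256 = 1.26171875
Since 1.26171875 > 1, Kraft's inequality is NOT satisfied.
A prefix code with these lengths CANNOT exist.

Kraft sum = 1.26171875. Not satisfied.


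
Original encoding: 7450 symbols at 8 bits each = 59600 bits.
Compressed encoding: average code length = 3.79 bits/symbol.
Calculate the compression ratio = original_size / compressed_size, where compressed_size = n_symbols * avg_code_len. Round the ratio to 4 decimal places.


original_size = n_symbols * orig_bits = 7450 * 8 = 59600 bits
compressed_size = n_symbols * avg_code_len = 7450 * 3.79 = 28235.5 bits
ratio = original_size / compressed_size = 59600 / 28235.5 = 2.1108

Compression ratio = 2.1108


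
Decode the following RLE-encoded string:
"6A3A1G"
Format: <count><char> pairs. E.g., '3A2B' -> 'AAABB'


Expanding each <count><char> pair:
  6A -> 'AAAAAA'
  3A -> 'AAA'
  1G -> 'G'

Decoded = AAAAAAAAAG


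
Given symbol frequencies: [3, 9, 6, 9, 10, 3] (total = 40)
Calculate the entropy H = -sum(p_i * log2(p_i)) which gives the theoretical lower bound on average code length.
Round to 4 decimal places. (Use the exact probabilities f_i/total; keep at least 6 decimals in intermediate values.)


Per-symbol terms -p_i * log2(p_i) with p_i = f_i/40:
  p = 3/40 = 0.075000: log2(p) = -3.736966, -p*log2(p) = 0.280272
  p = 9/40 = 0.225000: log2(p) = -2.152003, -p*log2(p) = 0.484201
  p = 6/40 = 0.150000: log2(p) = -2.736966, -p*log2(p) = 0.410545
  p = 9/40 = 0.225000: log2(p) = -2.152003, -p*log2(p) = 0.484201
  p = 10/40 = 0.250000: log2(p) = -2.000000, -p*log2(p) = 0.500000
  p = 3/40 = 0.075000: log2(p) = -3.736966, -p*log2(p) = 0.280272
H = 0.280272 + 0.484201 + 0.410545 + 0.484201 + 0.500000 + 0.280272 = 2.439491

H = 2.4395 bits/symbol


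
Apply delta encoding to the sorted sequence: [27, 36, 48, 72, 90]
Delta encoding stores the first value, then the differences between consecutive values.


First value: 27
Deltas:
  36 - 27 = 9
  48 - 36 = 12
  72 - 48 = 24
  90 - 72 = 18


Delta encoded: [27, 9, 12, 24, 18]


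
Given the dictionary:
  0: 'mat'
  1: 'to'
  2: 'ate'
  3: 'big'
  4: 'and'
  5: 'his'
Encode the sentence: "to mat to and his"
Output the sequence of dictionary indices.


Look up each word in the dictionary:
  'to' -> 1
  'mat' -> 0
  'to' -> 1
  'and' -> 4
  'his' -> 5

Encoded: [1, 0, 1, 4, 5]


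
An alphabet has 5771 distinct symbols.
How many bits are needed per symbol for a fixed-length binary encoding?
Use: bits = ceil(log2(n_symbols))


log2(5771) = 12.4946
Bracket: 2^12 = 4096 < 5771 <= 2^13 = 8192
So ceil(log2(5771)) = 13

bits = ceil(log2(5771)) = ceil(12.4946) = 13 bits


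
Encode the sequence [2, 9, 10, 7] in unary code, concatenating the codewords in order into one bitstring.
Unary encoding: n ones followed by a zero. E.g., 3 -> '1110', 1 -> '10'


Encode each number as n ones followed by a terminating 0:
  2 -> 110 (3 bits)
  9 -> 1111111110 (10 bits)
  10 -> 11111111110 (11 bits)
  7 -> 11111110 (8 bits)
Total length = 3 + 10 + 11 + 8 = 32 bits.

Unary([2, 9, 10, 7]) = 11011111111101111111111011111110 (32 bits)


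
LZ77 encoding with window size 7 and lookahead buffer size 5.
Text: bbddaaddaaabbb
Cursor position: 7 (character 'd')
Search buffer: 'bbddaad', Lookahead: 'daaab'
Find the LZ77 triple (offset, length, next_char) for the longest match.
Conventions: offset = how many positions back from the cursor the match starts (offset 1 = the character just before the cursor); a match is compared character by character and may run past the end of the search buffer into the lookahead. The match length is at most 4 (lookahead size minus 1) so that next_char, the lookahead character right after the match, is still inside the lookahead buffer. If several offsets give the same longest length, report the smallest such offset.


Try each offset into the search buffer:
  offset=1 (pos 6, char 'd'): match length 1
  offset=2 (pos 5, char 'a'): match length 0
  offset=3 (pos 4, char 'a'): match length 0
  offset=4 (pos 3, char 'd'): match length 3
  offset=5 (pos 2, char 'd'): match length 1
  offset=6 (pos 1, char 'b'): match length 0
  offset=7 (pos 0, char 'b'): match length 0
Longest match has length 3 at offset 4.
next_char = character at position 7 + 3 = 10 -> 'a'

Best match: offset=4, length=3 (matching 'daa' starting at position 3)
LZ77 triple: (4, 3, 'a')


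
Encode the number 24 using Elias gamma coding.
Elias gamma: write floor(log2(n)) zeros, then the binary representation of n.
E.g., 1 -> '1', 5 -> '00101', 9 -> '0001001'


num_bits = floor(log2(24)) + 1 = 5
leading_zeros = num_bits - 1 = 4
binary(24) = 11000

Elias gamma(24) = '0000' + '11000' = 000011000 (9 bits)


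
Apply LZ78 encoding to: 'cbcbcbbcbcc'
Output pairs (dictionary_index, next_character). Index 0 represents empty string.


LZ78 encoding steps:
Dictionary: {0: ''}
Step 1: w='' (idx 0), next='c' -> output (0, 'c'), add 'c' as idx 1
Step 2: w='' (idx 0), next='b' -> output (0, 'b'), add 'b' as idx 2
Step 3: w='c' (idx 1), next='b' -> output (1, 'b'), add 'cb' as idx 3
Step 4: w='cb' (idx 3), next='b' -> output (3, 'b'), add 'cbb' as idx 4
Step 5: w='cb' (idx 3), next='c' -> output (3, 'c'), add 'cbc' as idx 5
Step 6: w='c' (idx 1), end of input -> output (1, '')


Encoded: [(0, 'c'), (0, 'b'), (1, 'b'), (3, 'b'), (3, 'c'), (1, '')]


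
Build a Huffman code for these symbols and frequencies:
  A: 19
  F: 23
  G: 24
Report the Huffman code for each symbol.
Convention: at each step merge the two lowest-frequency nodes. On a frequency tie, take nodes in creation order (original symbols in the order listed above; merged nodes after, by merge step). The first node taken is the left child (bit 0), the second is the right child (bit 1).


Huffman tree construction:
Step 1: Merge A(19) + F(23) = 42
Step 2: Merge G(24) + (A+F)(42) = 66
Read each symbol's code off the tree from the root (left child = 0, right child = 1).

Codes:
  A: 10 (length 2)
  F: 11 (length 2)
  G: 0 (length 1)
Average code length: 108/66 = 1.6364 bits/symbol


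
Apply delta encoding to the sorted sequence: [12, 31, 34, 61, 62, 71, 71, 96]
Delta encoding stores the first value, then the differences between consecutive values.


First value: 12
Deltas:
  31 - 12 = 19
  34 - 31 = 3
  61 - 34 = 27
  62 - 61 = 1
  71 - 62 = 9
  71 - 71 = 0
  96 - 71 = 25


Delta encoded: [12, 19, 3, 27, 1, 9, 0, 25]


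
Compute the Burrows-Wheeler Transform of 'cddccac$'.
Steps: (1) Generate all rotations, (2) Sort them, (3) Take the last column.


Rotations (sorted):
  0: $cddccac -> last char: c
  1: ac$cddcc -> last char: c
  2: c$cddcca -> last char: a
  3: cac$cddc -> last char: c
  4: ccac$cdd -> last char: d
  5: cddccac$ -> last char: $
  6: dccac$cd -> last char: d
  7: ddccac$c -> last char: c


BWT = ccacd$dc


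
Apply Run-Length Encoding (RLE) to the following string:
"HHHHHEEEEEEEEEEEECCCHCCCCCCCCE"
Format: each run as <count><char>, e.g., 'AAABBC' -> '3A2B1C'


Scanning runs left to right:
  i=0: run of 'H' x 5 -> '5H'
  i=5: run of 'E' x 12 -> '12E'
  i=17: run of 'C' x 3 -> '3C'
  i=20: run of 'H' x 1 -> '1H'
  i=21: run of 'C' x 8 -> '8C'
  i=29: run of 'E' x 1 -> '1E'

RLE = 5H12E3C1H8C1E


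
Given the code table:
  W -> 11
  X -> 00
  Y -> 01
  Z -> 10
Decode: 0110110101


Decoding:
01 -> Y
10 -> Z
11 -> W
01 -> Y
01 -> Y


Result: YZWYY


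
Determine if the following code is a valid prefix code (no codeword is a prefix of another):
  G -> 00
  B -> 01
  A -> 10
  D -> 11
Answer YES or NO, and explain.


Checking each pair (does one codeword prefix another?):
  G='00' vs B='01': no prefix
  G='00' vs A='10': no prefix
  G='00' vs D='11': no prefix
  B='01' vs G='00': no prefix
  B='01' vs A='10': no prefix
  B='01' vs D='11': no prefix
  A='10' vs G='00': no prefix
  A='10' vs B='01': no prefix
  A='10' vs D='11': no prefix
  D='11' vs G='00': no prefix
  D='11' vs B='01': no prefix
  D='11' vs A='10': no prefix
No violation found over all pairs.

YES -- this is a valid prefix code. No codeword is a prefix of any other codeword.


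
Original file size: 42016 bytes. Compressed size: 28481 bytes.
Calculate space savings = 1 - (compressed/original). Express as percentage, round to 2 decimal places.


ratio = compressed/original = 28481/42016 = 0.677861
savings = 1 - ratio = 1 - 0.677861 = 0.322139
as a percentage: 0.322139 * 100 = 32.21%

Space savings = 1 - 28481/42016 = 32.21%


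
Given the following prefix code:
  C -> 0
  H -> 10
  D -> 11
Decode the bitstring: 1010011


Decoding step by step:
Bits 10 -> H
Bits 10 -> H
Bits 0 -> C
Bits 11 -> D


Decoded message: HHCD


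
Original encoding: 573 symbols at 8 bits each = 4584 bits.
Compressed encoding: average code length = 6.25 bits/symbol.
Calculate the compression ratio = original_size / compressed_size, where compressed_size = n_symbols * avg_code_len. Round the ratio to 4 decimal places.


original_size = n_symbols * orig_bits = 573 * 8 = 4584 bits
compressed_size = n_symbols * avg_code_len = 573 * 6.25 = 3581.25 bits
ratio = original_size / compressed_size = 4584 / 3581.25 = 1.28

Compression ratio = 1.28


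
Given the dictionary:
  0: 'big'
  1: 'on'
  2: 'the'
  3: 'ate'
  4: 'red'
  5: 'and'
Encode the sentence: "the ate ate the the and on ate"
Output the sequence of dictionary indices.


Look up each word in the dictionary:
  'the' -> 2
  'ate' -> 3
  'ate' -> 3
  'the' -> 2
  'the' -> 2
  'and' -> 5
  'on' -> 1
  'ate' -> 3

Encoded: [2, 3, 3, 2, 2, 5, 1, 3]


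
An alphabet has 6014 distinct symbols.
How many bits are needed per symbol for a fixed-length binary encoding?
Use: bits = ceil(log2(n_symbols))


log2(6014) = 12.5541
Bracket: 2^12 = 4096 < 6014 <= 2^13 = 8192
So ceil(log2(6014)) = 13

bits = ceil(log2(6014)) = ceil(12.5541) = 13 bits


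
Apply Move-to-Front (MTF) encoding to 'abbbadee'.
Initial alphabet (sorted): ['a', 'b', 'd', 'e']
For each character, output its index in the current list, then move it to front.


MTF encoding:
'a': index 0 in ['a', 'b', 'd', 'e'] -> ['a', 'b', 'd', 'e']
'b': index 1 in ['a', 'b', 'd', 'e'] -> ['b', 'a', 'd', 'e']
'b': index 0 in ['b', 'a', 'd', 'e'] -> ['b', 'a', 'd', 'e']
'b': index 0 in ['b', 'a', 'd', 'e'] -> ['b', 'a', 'd', 'e']
'a': index 1 in ['b', 'a', 'd', 'e'] -> ['a', 'b', 'd', 'e']
'd': index 2 in ['a', 'b', 'd', 'e'] -> ['d', 'a', 'b', 'e']
'e': index 3 in ['d', 'a', 'b', 'e'] -> ['e', 'd', 'a', 'b']
'e': index 0 in ['e', 'd', 'a', 'b'] -> ['e', 'd', 'a', 'b']


Output: [0, 1, 0, 0, 1, 2, 3, 0]


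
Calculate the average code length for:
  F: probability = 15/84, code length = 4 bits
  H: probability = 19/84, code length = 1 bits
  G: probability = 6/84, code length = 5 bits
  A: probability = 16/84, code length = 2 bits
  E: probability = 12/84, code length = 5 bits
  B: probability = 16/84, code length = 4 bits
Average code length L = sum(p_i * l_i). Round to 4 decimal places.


Weighted contributions p_i * l_i:
  F: (15/84) * 4 = 60/84
  H: (19/84) * 1 = 19/84
  G: (6/84) * 5 = 30/84
  A: (16/84) * 2 = 32/84
  E: (12/84) * 5 = 60/84
  B: (16/84) * 4 = 64/84
Sum = (60 + 19 + 30 + 32 + 60 + 64)/84 = 265/84

L = 265/84 = 3.1548 bits/symbol


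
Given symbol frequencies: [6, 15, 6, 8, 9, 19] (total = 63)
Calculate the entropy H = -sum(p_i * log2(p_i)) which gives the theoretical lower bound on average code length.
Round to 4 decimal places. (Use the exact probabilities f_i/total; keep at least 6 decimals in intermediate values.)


Per-symbol terms -p_i * log2(p_i) with p_i = f_i/63:
  p = 6/63 = 0.095238: log2(p) = -3.392317, -p*log2(p) = 0.323078
  p = 15/63 = 0.238095: log2(p) = -2.070389, -p*log2(p) = 0.492950
  p = 6/63 = 0.095238: log2(p) = -3.392317, -p*log2(p) = 0.323078
  p = 8/63 = 0.126984: log2(p) = -2.977280, -p*log2(p) = 0.378067
  p = 9/63 = 0.142857: log2(p) = -2.807355, -p*log2(p) = 0.401051
  p = 19/63 = 0.301587: log2(p) = -1.729352, -p*log2(p) = 0.521551
H = 0.323078 + 0.492950 + 0.323078 + 0.378067 + 0.401051 + 0.521551 = 2.439775

H = 2.4398 bits/symbol


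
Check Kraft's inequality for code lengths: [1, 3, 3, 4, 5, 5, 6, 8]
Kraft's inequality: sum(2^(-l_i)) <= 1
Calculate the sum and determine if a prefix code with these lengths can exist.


Sum = 2^(-1) + 2^(-3) + 2^(-3) + 2^(-4) + 2^(-5) + 2^(-5) + 2^(-6) + 2^(-8)
    = 0.5 + 0.125 + 0.125 + 0.0625 + 0.03125 + 0.03125 + 0.015625 + 0.00390625
    = 229/256 = 0.89453125
Since 0.89453125 <= 1, Kraft's inequality IS satisfied.
A prefix code with these lengths CAN exist.

Kraft sum = 0.89453125. Satisfied.
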